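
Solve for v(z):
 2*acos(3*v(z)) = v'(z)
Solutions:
 Integral(1/acos(3*_y), (_y, v(z))) = C1 + 2*z


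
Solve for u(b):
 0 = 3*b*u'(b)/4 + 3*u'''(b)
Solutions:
 u(b) = C1 + Integral(C2*airyai(-2^(1/3)*b/2) + C3*airybi(-2^(1/3)*b/2), b)


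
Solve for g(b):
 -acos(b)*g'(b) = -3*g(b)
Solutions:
 g(b) = C1*exp(3*Integral(1/acos(b), b))


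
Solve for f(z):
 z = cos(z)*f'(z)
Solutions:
 f(z) = C1 + Integral(z/cos(z), z)


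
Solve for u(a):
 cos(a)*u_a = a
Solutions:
 u(a) = C1 + Integral(a/cos(a), a)


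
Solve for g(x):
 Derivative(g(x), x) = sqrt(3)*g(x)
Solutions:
 g(x) = C1*exp(sqrt(3)*x)


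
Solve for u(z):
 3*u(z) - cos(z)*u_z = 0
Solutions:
 u(z) = C1*(sin(z) + 1)^(3/2)/(sin(z) - 1)^(3/2)


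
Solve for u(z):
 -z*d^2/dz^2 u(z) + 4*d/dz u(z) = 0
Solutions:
 u(z) = C1 + C2*z^5


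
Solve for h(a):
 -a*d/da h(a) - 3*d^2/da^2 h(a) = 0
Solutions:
 h(a) = C1 + C2*erf(sqrt(6)*a/6)


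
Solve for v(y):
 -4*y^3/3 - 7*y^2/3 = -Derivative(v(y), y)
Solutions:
 v(y) = C1 + y^4/3 + 7*y^3/9


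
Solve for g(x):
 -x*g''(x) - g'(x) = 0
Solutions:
 g(x) = C1 + C2*log(x)


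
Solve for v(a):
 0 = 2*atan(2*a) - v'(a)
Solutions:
 v(a) = C1 + 2*a*atan(2*a) - log(4*a^2 + 1)/2


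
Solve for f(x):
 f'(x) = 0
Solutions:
 f(x) = C1


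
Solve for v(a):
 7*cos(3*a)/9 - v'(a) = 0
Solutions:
 v(a) = C1 + 7*sin(3*a)/27


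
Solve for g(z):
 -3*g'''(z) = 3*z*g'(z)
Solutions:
 g(z) = C1 + Integral(C2*airyai(-z) + C3*airybi(-z), z)


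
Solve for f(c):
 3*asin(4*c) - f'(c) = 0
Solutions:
 f(c) = C1 + 3*c*asin(4*c) + 3*sqrt(1 - 16*c^2)/4


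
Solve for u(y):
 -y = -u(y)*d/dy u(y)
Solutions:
 u(y) = -sqrt(C1 + y^2)
 u(y) = sqrt(C1 + y^2)


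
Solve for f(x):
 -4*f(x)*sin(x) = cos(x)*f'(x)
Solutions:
 f(x) = C1*cos(x)^4


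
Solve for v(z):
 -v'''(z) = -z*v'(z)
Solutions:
 v(z) = C1 + Integral(C2*airyai(z) + C3*airybi(z), z)


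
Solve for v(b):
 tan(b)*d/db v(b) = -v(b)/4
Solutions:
 v(b) = C1/sin(b)^(1/4)


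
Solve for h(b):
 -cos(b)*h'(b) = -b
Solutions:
 h(b) = C1 + Integral(b/cos(b), b)


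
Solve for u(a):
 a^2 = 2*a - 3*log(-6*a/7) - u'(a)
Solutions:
 u(a) = C1 - a^3/3 + a^2 - 3*a*log(-a) + 3*a*(-log(6) + 1 + log(7))


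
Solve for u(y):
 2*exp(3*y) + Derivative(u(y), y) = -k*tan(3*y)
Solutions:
 u(y) = C1 + k*log(cos(3*y))/3 - 2*exp(3*y)/3


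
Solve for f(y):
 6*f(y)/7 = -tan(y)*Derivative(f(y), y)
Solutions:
 f(y) = C1/sin(y)^(6/7)


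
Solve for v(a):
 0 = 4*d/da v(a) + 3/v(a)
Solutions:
 v(a) = -sqrt(C1 - 6*a)/2
 v(a) = sqrt(C1 - 6*a)/2


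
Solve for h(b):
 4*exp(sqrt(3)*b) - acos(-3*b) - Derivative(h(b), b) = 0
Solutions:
 h(b) = C1 - b*acos(-3*b) - sqrt(1 - 9*b^2)/3 + 4*sqrt(3)*exp(sqrt(3)*b)/3


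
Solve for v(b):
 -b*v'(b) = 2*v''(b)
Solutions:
 v(b) = C1 + C2*erf(b/2)


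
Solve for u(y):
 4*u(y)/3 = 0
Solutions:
 u(y) = 0


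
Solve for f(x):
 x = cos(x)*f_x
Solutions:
 f(x) = C1 + Integral(x/cos(x), x)


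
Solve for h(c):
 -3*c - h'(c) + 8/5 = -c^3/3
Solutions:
 h(c) = C1 + c^4/12 - 3*c^2/2 + 8*c/5


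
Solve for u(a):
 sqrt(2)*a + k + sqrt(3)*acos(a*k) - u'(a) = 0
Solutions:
 u(a) = C1 + sqrt(2)*a^2/2 + a*k + sqrt(3)*Piecewise((a*acos(a*k) - sqrt(-a^2*k^2 + 1)/k, Ne(k, 0)), (pi*a/2, True))


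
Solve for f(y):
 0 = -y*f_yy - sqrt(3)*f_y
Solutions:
 f(y) = C1 + C2*y^(1 - sqrt(3))


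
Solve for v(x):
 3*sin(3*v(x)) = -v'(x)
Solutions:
 v(x) = -acos((-C1 - exp(18*x))/(C1 - exp(18*x)))/3 + 2*pi/3
 v(x) = acos((-C1 - exp(18*x))/(C1 - exp(18*x)))/3


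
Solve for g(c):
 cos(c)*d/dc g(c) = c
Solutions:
 g(c) = C1 + Integral(c/cos(c), c)


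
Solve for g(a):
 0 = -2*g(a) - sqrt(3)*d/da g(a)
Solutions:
 g(a) = C1*exp(-2*sqrt(3)*a/3)


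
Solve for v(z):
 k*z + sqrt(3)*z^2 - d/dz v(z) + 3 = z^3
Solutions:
 v(z) = C1 + k*z^2/2 - z^4/4 + sqrt(3)*z^3/3 + 3*z


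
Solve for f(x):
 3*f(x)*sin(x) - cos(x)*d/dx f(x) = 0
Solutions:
 f(x) = C1/cos(x)^3


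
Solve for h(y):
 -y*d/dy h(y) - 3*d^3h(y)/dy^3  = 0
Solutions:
 h(y) = C1 + Integral(C2*airyai(-3^(2/3)*y/3) + C3*airybi(-3^(2/3)*y/3), y)


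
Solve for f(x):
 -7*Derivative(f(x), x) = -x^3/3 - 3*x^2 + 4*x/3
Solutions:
 f(x) = C1 + x^4/84 + x^3/7 - 2*x^2/21


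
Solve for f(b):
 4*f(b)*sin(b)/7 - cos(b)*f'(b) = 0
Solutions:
 f(b) = C1/cos(b)^(4/7)


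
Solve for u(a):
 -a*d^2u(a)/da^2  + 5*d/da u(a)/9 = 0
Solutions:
 u(a) = C1 + C2*a^(14/9)


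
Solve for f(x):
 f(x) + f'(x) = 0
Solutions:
 f(x) = C1*exp(-x)


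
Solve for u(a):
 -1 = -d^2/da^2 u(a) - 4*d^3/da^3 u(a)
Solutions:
 u(a) = C1 + C2*a + C3*exp(-a/4) + a^2/2


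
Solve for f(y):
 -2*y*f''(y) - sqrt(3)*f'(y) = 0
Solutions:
 f(y) = C1 + C2*y^(1 - sqrt(3)/2)


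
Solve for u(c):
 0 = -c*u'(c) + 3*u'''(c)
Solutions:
 u(c) = C1 + Integral(C2*airyai(3^(2/3)*c/3) + C3*airybi(3^(2/3)*c/3), c)


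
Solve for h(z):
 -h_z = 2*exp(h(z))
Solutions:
 h(z) = log(1/(C1 + 2*z))


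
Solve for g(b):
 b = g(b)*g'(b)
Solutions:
 g(b) = -sqrt(C1 + b^2)
 g(b) = sqrt(C1 + b^2)


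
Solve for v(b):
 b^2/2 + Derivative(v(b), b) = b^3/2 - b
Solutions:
 v(b) = C1 + b^4/8 - b^3/6 - b^2/2


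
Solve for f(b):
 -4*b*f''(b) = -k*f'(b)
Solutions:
 f(b) = C1 + b^(re(k)/4 + 1)*(C2*sin(log(b)*Abs(im(k))/4) + C3*cos(log(b)*im(k)/4))


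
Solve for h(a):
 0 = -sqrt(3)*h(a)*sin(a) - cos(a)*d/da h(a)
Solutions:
 h(a) = C1*cos(a)^(sqrt(3))


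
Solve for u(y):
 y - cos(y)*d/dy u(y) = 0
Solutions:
 u(y) = C1 + Integral(y/cos(y), y)


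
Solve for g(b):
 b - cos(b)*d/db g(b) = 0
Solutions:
 g(b) = C1 + Integral(b/cos(b), b)


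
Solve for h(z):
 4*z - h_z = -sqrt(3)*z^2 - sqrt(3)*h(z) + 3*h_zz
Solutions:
 h(z) = C1*exp(z*(-1 + sqrt(1 + 12*sqrt(3)))/6) + C2*exp(-z*(1 + sqrt(1 + 12*sqrt(3)))/6) - z^2 - 2*sqrt(3)*z - 2*sqrt(3) - 2


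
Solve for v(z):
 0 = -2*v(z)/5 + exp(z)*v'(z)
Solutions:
 v(z) = C1*exp(-2*exp(-z)/5)


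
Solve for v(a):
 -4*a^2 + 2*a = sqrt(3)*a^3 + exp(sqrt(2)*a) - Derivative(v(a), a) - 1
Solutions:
 v(a) = C1 + sqrt(3)*a^4/4 + 4*a^3/3 - a^2 - a + sqrt(2)*exp(sqrt(2)*a)/2


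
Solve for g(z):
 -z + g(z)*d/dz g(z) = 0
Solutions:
 g(z) = -sqrt(C1 + z^2)
 g(z) = sqrt(C1 + z^2)


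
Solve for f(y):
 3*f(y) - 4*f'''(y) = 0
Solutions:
 f(y) = C3*exp(6^(1/3)*y/2) + (C1*sin(2^(1/3)*3^(5/6)*y/4) + C2*cos(2^(1/3)*3^(5/6)*y/4))*exp(-6^(1/3)*y/4)


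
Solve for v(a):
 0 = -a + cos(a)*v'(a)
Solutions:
 v(a) = C1 + Integral(a/cos(a), a)


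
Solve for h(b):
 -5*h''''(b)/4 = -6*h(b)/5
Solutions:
 h(b) = C1*exp(-24^(1/4)*sqrt(5)*b/5) + C2*exp(24^(1/4)*sqrt(5)*b/5) + C3*sin(24^(1/4)*sqrt(5)*b/5) + C4*cos(24^(1/4)*sqrt(5)*b/5)


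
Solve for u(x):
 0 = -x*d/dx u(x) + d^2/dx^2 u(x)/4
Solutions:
 u(x) = C1 + C2*erfi(sqrt(2)*x)


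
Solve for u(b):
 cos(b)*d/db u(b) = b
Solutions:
 u(b) = C1 + Integral(b/cos(b), b)


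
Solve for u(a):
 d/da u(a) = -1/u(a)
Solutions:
 u(a) = -sqrt(C1 - 2*a)
 u(a) = sqrt(C1 - 2*a)


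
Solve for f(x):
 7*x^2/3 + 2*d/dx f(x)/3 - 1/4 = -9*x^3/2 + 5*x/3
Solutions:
 f(x) = C1 - 27*x^4/16 - 7*x^3/6 + 5*x^2/4 + 3*x/8


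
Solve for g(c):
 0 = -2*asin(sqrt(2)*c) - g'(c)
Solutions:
 g(c) = C1 - 2*c*asin(sqrt(2)*c) - sqrt(2)*sqrt(1 - 2*c^2)


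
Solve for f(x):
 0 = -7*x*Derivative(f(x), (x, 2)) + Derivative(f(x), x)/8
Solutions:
 f(x) = C1 + C2*x^(57/56)


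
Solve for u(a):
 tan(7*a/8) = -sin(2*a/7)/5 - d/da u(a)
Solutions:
 u(a) = C1 + 8*log(cos(7*a/8))/7 + 7*cos(2*a/7)/10


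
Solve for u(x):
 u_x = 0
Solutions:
 u(x) = C1


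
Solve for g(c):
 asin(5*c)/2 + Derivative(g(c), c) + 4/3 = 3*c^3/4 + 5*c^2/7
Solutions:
 g(c) = C1 + 3*c^4/16 + 5*c^3/21 - c*asin(5*c)/2 - 4*c/3 - sqrt(1 - 25*c^2)/10


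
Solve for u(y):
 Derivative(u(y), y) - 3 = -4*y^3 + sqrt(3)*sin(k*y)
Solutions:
 u(y) = C1 - y^4 + 3*y - sqrt(3)*cos(k*y)/k


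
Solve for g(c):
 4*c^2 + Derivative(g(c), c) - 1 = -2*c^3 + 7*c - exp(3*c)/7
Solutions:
 g(c) = C1 - c^4/2 - 4*c^3/3 + 7*c^2/2 + c - exp(3*c)/21


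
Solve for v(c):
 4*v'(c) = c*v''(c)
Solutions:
 v(c) = C1 + C2*c^5


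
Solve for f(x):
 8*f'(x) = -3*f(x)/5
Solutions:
 f(x) = C1*exp(-3*x/40)


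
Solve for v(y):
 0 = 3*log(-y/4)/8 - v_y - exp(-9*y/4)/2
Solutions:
 v(y) = C1 + 3*y*log(-y)/8 + 3*y*(-2*log(2) - 1)/8 + 2*exp(-9*y/4)/9


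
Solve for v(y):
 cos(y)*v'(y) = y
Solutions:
 v(y) = C1 + Integral(y/cos(y), y)


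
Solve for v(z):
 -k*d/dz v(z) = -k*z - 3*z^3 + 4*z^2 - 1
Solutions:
 v(z) = C1 + z^2/2 + 3*z^4/(4*k) - 4*z^3/(3*k) + z/k


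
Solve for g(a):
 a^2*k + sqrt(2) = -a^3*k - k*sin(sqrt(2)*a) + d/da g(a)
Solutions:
 g(a) = C1 + a^4*k/4 + a^3*k/3 + sqrt(2)*a - sqrt(2)*k*cos(sqrt(2)*a)/2


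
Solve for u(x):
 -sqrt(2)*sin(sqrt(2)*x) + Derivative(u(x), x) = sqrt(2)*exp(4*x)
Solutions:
 u(x) = C1 + sqrt(2)*exp(4*x)/4 - cos(sqrt(2)*x)


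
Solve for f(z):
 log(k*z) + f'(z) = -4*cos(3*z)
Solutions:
 f(z) = C1 - z*log(k*z) + z - 4*sin(3*z)/3


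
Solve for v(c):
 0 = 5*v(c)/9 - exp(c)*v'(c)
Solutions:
 v(c) = C1*exp(-5*exp(-c)/9)


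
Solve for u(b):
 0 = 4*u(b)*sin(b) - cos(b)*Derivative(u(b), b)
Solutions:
 u(b) = C1/cos(b)^4


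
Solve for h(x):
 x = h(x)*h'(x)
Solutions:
 h(x) = -sqrt(C1 + x^2)
 h(x) = sqrt(C1 + x^2)


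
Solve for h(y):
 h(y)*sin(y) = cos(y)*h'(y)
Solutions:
 h(y) = C1/cos(y)


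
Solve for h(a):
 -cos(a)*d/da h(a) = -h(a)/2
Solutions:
 h(a) = C1*(sin(a) + 1)^(1/4)/(sin(a) - 1)^(1/4)


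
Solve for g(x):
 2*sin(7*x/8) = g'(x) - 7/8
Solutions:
 g(x) = C1 + 7*x/8 - 16*cos(7*x/8)/7


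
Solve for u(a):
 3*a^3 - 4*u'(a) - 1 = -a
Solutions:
 u(a) = C1 + 3*a^4/16 + a^2/8 - a/4


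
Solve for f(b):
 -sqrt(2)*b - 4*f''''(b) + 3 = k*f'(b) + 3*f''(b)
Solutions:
 f(b) = C1 + C2*exp(b*(-(k + sqrt(k^2 + 1))^(1/3) + (k + sqrt(k^2 + 1))^(-1/3))/2) + C3*exp(b*((k + sqrt(k^2 + 1))^(1/3)/4 - sqrt(3)*I*(k + sqrt(k^2 + 1))^(1/3)/4 + 1/((-1 + sqrt(3)*I)*(k + sqrt(k^2 + 1))^(1/3)))) + C4*exp(b*((k + sqrt(k^2 + 1))^(1/3)/4 + sqrt(3)*I*(k + sqrt(k^2 + 1))^(1/3)/4 - 1/((1 + sqrt(3)*I)*(k + sqrt(k^2 + 1))^(1/3)))) - sqrt(2)*b^2/(2*k) + 3*b/k + 3*sqrt(2)*b/k^2


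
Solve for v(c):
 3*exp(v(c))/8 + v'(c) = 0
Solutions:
 v(c) = log(1/(C1 + 3*c)) + 3*log(2)


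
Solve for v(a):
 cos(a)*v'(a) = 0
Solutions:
 v(a) = C1


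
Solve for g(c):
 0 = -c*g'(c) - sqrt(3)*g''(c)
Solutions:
 g(c) = C1 + C2*erf(sqrt(2)*3^(3/4)*c/6)


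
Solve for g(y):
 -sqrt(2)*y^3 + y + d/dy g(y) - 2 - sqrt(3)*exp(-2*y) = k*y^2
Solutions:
 g(y) = C1 + k*y^3/3 + sqrt(2)*y^4/4 - y^2/2 + 2*y - sqrt(3)*exp(-2*y)/2


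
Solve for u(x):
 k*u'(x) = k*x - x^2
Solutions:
 u(x) = C1 + x^2/2 - x^3/(3*k)


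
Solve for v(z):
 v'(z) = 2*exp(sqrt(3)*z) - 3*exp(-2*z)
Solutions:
 v(z) = C1 + 2*sqrt(3)*exp(sqrt(3)*z)/3 + 3*exp(-2*z)/2


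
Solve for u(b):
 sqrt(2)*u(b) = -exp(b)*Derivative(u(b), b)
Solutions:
 u(b) = C1*exp(sqrt(2)*exp(-b))


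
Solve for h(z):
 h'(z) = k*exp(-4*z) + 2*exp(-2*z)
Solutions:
 h(z) = C1 - k*exp(-4*z)/4 - exp(-2*z)


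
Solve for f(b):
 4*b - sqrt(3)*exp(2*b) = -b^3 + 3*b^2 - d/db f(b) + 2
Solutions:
 f(b) = C1 - b^4/4 + b^3 - 2*b^2 + 2*b + sqrt(3)*exp(2*b)/2


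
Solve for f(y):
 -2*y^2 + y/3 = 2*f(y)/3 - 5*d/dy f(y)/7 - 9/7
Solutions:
 f(y) = C1*exp(14*y/15) - 3*y^2 - 83*y/14 - 867/196


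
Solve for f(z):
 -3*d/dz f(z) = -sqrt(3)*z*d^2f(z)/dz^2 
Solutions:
 f(z) = C1 + C2*z^(1 + sqrt(3))


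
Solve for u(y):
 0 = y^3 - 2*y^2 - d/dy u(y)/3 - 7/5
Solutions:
 u(y) = C1 + 3*y^4/4 - 2*y^3 - 21*y/5


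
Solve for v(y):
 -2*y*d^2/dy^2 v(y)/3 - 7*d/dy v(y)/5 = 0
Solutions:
 v(y) = C1 + C2/y^(11/10)


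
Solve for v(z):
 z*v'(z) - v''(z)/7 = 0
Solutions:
 v(z) = C1 + C2*erfi(sqrt(14)*z/2)


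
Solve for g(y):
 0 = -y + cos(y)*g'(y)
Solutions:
 g(y) = C1 + Integral(y/cos(y), y)


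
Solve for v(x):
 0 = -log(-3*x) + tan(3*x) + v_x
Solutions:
 v(x) = C1 + x*log(-x) - x + x*log(3) + log(cos(3*x))/3


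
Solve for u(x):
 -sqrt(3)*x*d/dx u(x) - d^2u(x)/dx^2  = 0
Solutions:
 u(x) = C1 + C2*erf(sqrt(2)*3^(1/4)*x/2)


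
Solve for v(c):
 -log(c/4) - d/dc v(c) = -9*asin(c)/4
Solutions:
 v(c) = C1 - c*log(c) + 9*c*asin(c)/4 + c + 2*c*log(2) + 9*sqrt(1 - c^2)/4


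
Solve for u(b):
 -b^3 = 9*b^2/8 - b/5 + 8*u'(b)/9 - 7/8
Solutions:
 u(b) = C1 - 9*b^4/32 - 27*b^3/64 + 9*b^2/80 + 63*b/64


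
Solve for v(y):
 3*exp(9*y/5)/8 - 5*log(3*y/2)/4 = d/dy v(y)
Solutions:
 v(y) = C1 - 5*y*log(y)/4 + 5*y*(-log(3) + log(2) + 1)/4 + 5*exp(9*y/5)/24


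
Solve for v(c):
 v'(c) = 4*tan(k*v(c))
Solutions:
 v(c) = Piecewise((-asin(exp(C1*k + 4*c*k))/k + pi/k, Ne(k, 0)), (nan, True))
 v(c) = Piecewise((asin(exp(C1*k + 4*c*k))/k, Ne(k, 0)), (nan, True))


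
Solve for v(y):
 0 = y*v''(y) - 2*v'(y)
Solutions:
 v(y) = C1 + C2*y^3


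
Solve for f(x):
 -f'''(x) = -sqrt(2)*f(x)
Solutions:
 f(x) = C3*exp(2^(1/6)*x) + (C1*sin(2^(1/6)*sqrt(3)*x/2) + C2*cos(2^(1/6)*sqrt(3)*x/2))*exp(-2^(1/6)*x/2)


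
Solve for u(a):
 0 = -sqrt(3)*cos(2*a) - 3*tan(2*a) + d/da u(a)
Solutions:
 u(a) = C1 - 3*log(cos(2*a))/2 + sqrt(3)*sin(2*a)/2


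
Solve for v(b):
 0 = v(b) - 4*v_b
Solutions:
 v(b) = C1*exp(b/4)


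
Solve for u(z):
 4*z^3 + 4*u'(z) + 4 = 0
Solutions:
 u(z) = C1 - z^4/4 - z


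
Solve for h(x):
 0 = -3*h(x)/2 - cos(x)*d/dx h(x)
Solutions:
 h(x) = C1*(sin(x) - 1)^(3/4)/(sin(x) + 1)^(3/4)


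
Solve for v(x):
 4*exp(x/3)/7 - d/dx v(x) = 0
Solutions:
 v(x) = C1 + 12*exp(x/3)/7


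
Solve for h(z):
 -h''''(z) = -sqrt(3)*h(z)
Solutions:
 h(z) = C1*exp(-3^(1/8)*z) + C2*exp(3^(1/8)*z) + C3*sin(3^(1/8)*z) + C4*cos(3^(1/8)*z)


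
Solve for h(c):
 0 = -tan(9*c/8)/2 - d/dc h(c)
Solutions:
 h(c) = C1 + 4*log(cos(9*c/8))/9


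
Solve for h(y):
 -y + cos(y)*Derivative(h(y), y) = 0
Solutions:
 h(y) = C1 + Integral(y/cos(y), y)


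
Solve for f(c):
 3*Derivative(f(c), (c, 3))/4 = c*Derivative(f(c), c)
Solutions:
 f(c) = C1 + Integral(C2*airyai(6^(2/3)*c/3) + C3*airybi(6^(2/3)*c/3), c)


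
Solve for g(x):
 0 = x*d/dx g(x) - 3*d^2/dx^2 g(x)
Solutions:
 g(x) = C1 + C2*erfi(sqrt(6)*x/6)


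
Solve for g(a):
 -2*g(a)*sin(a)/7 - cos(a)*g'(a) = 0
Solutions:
 g(a) = C1*cos(a)^(2/7)


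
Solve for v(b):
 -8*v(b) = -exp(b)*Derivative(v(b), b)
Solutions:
 v(b) = C1*exp(-8*exp(-b))


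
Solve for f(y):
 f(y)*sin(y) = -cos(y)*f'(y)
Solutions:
 f(y) = C1*cos(y)


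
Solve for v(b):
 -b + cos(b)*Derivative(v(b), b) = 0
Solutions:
 v(b) = C1 + Integral(b/cos(b), b)


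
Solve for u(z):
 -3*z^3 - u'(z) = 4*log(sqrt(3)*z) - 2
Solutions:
 u(z) = C1 - 3*z^4/4 - 4*z*log(z) - z*log(9) + 6*z


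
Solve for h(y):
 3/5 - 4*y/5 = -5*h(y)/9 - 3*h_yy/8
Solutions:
 h(y) = C1*sin(2*sqrt(30)*y/9) + C2*cos(2*sqrt(30)*y/9) + 36*y/25 - 27/25


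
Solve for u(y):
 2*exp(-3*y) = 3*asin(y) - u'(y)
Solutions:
 u(y) = C1 + 3*y*asin(y) + 3*sqrt(1 - y^2) + 2*exp(-3*y)/3


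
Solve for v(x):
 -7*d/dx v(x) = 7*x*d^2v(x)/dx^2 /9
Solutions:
 v(x) = C1 + C2/x^8


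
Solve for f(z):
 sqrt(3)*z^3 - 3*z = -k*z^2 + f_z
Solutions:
 f(z) = C1 + k*z^3/3 + sqrt(3)*z^4/4 - 3*z^2/2


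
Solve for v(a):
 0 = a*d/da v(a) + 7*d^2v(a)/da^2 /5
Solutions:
 v(a) = C1 + C2*erf(sqrt(70)*a/14)


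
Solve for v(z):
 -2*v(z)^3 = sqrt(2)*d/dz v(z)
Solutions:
 v(z) = -sqrt(2)*sqrt(-1/(C1 - sqrt(2)*z))/2
 v(z) = sqrt(2)*sqrt(-1/(C1 - sqrt(2)*z))/2


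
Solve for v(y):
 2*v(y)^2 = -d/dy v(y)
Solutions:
 v(y) = 1/(C1 + 2*y)


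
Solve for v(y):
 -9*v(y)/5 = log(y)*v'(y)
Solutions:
 v(y) = C1*exp(-9*li(y)/5)


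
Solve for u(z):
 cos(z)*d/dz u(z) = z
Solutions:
 u(z) = C1 + Integral(z/cos(z), z)


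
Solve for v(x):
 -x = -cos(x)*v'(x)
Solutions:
 v(x) = C1 + Integral(x/cos(x), x)


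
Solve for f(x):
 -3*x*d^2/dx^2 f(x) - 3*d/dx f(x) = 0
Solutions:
 f(x) = C1 + C2*log(x)


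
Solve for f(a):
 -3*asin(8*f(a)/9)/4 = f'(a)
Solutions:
 Integral(1/asin(8*_y/9), (_y, f(a))) = C1 - 3*a/4


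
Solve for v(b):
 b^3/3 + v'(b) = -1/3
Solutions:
 v(b) = C1 - b^4/12 - b/3


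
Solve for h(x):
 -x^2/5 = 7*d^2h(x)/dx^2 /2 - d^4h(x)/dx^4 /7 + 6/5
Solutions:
 h(x) = C1 + C2*x + C3*exp(-7*sqrt(2)*x/2) + C4*exp(7*sqrt(2)*x/2) - x^4/210 - 298*x^2/1715


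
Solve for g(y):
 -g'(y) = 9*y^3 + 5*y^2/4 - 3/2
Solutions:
 g(y) = C1 - 9*y^4/4 - 5*y^3/12 + 3*y/2


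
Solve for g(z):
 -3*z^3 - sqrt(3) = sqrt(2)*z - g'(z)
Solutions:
 g(z) = C1 + 3*z^4/4 + sqrt(2)*z^2/2 + sqrt(3)*z


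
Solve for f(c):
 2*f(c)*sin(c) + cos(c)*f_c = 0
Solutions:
 f(c) = C1*cos(c)^2


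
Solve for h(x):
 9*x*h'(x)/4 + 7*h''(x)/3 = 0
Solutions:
 h(x) = C1 + C2*erf(3*sqrt(42)*x/28)


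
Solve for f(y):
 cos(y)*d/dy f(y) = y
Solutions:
 f(y) = C1 + Integral(y/cos(y), y)


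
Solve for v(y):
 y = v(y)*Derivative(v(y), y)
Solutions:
 v(y) = -sqrt(C1 + y^2)
 v(y) = sqrt(C1 + y^2)


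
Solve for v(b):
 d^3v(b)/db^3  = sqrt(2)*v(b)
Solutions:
 v(b) = C3*exp(2^(1/6)*b) + (C1*sin(2^(1/6)*sqrt(3)*b/2) + C2*cos(2^(1/6)*sqrt(3)*b/2))*exp(-2^(1/6)*b/2)


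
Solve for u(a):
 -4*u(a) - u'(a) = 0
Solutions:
 u(a) = C1*exp(-4*a)


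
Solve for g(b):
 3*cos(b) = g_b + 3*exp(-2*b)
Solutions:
 g(b) = C1 + 3*sin(b) + 3*exp(-2*b)/2


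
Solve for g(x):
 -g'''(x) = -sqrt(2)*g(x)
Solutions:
 g(x) = C3*exp(2^(1/6)*x) + (C1*sin(2^(1/6)*sqrt(3)*x/2) + C2*cos(2^(1/6)*sqrt(3)*x/2))*exp(-2^(1/6)*x/2)


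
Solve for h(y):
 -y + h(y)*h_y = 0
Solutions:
 h(y) = -sqrt(C1 + y^2)
 h(y) = sqrt(C1 + y^2)


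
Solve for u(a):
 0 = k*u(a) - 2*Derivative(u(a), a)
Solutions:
 u(a) = C1*exp(a*k/2)


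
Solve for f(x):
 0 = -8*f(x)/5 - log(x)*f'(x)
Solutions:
 f(x) = C1*exp(-8*li(x)/5)


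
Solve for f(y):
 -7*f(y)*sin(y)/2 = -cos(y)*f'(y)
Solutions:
 f(y) = C1/cos(y)^(7/2)


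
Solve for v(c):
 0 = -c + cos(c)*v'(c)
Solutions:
 v(c) = C1 + Integral(c/cos(c), c)


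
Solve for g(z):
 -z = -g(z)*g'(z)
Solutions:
 g(z) = -sqrt(C1 + z^2)
 g(z) = sqrt(C1 + z^2)


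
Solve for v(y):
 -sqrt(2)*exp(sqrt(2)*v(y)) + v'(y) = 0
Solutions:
 v(y) = sqrt(2)*(2*log(-1/(C1 + sqrt(2)*y)) - log(2))/4


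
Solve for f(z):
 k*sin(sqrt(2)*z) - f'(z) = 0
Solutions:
 f(z) = C1 - sqrt(2)*k*cos(sqrt(2)*z)/2


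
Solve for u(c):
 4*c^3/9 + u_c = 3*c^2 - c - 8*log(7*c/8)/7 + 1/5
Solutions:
 u(c) = C1 - c^4/9 + c^3 - c^2/2 - 8*c*log(c)/7 - 8*c*log(7)/7 + 47*c/35 + 24*c*log(2)/7


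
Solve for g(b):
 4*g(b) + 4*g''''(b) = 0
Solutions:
 g(b) = (C1*sin(sqrt(2)*b/2) + C2*cos(sqrt(2)*b/2))*exp(-sqrt(2)*b/2) + (C3*sin(sqrt(2)*b/2) + C4*cos(sqrt(2)*b/2))*exp(sqrt(2)*b/2)


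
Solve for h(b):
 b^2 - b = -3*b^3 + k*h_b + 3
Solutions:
 h(b) = C1 + 3*b^4/(4*k) + b^3/(3*k) - b^2/(2*k) - 3*b/k


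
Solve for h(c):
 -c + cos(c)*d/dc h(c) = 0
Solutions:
 h(c) = C1 + Integral(c/cos(c), c)


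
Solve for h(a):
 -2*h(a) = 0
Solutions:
 h(a) = 0


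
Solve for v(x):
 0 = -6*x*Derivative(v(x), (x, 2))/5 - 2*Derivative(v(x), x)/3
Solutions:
 v(x) = C1 + C2*x^(4/9)


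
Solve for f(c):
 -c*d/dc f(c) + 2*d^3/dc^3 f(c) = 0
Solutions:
 f(c) = C1 + Integral(C2*airyai(2^(2/3)*c/2) + C3*airybi(2^(2/3)*c/2), c)


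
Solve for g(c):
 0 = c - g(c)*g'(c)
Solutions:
 g(c) = -sqrt(C1 + c^2)
 g(c) = sqrt(C1 + c^2)


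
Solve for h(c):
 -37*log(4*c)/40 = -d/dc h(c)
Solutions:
 h(c) = C1 + 37*c*log(c)/40 - 37*c/40 + 37*c*log(2)/20


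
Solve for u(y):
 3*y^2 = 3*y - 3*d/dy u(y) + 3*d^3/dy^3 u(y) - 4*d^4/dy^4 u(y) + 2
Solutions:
 u(y) = C1 + C2*exp(y*((4*sqrt(33) + 23)^(-1/3) + 2 + (4*sqrt(33) + 23)^(1/3))/8)*sin(sqrt(3)*y*(-(4*sqrt(33) + 23)^(1/3) + (4*sqrt(33) + 23)^(-1/3))/8) + C3*exp(y*((4*sqrt(33) + 23)^(-1/3) + 2 + (4*sqrt(33) + 23)^(1/3))/8)*cos(sqrt(3)*y*(-(4*sqrt(33) + 23)^(1/3) + (4*sqrt(33) + 23)^(-1/3))/8) + C4*exp(y*(-(4*sqrt(33) + 23)^(1/3) - 1/(4*sqrt(33) + 23)^(1/3) + 1)/4) - y^3/3 + y^2/2 - 4*y/3


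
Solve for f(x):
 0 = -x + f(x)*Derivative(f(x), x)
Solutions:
 f(x) = -sqrt(C1 + x^2)
 f(x) = sqrt(C1 + x^2)


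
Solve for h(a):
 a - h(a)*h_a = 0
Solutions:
 h(a) = -sqrt(C1 + a^2)
 h(a) = sqrt(C1 + a^2)


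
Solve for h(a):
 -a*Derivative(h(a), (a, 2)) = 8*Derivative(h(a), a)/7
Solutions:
 h(a) = C1 + C2/a^(1/7)


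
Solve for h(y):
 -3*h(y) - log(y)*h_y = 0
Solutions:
 h(y) = C1*exp(-3*li(y))


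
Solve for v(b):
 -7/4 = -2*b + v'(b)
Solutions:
 v(b) = C1 + b^2 - 7*b/4


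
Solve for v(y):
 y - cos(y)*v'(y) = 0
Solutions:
 v(y) = C1 + Integral(y/cos(y), y)


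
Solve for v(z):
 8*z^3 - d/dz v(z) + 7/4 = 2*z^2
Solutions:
 v(z) = C1 + 2*z^4 - 2*z^3/3 + 7*z/4


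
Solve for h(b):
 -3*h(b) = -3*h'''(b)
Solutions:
 h(b) = C3*exp(b) + (C1*sin(sqrt(3)*b/2) + C2*cos(sqrt(3)*b/2))*exp(-b/2)


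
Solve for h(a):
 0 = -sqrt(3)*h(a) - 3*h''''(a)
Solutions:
 h(a) = (C1*sin(sqrt(2)*3^(7/8)*a/6) + C2*cos(sqrt(2)*3^(7/8)*a/6))*exp(-sqrt(2)*3^(7/8)*a/6) + (C3*sin(sqrt(2)*3^(7/8)*a/6) + C4*cos(sqrt(2)*3^(7/8)*a/6))*exp(sqrt(2)*3^(7/8)*a/6)


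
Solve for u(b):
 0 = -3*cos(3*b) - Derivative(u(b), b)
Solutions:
 u(b) = C1 - sin(3*b)


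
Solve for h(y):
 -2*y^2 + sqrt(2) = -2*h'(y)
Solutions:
 h(y) = C1 + y^3/3 - sqrt(2)*y/2


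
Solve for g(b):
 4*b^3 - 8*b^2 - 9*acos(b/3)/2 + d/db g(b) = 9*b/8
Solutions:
 g(b) = C1 - b^4 + 8*b^3/3 + 9*b^2/16 + 9*b*acos(b/3)/2 - 9*sqrt(9 - b^2)/2


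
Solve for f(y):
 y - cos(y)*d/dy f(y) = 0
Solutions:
 f(y) = C1 + Integral(y/cos(y), y)


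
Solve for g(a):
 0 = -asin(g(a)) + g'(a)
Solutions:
 Integral(1/asin(_y), (_y, g(a))) = C1 + a


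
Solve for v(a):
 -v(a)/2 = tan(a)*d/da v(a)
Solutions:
 v(a) = C1/sqrt(sin(a))


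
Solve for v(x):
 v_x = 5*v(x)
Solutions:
 v(x) = C1*exp(5*x)


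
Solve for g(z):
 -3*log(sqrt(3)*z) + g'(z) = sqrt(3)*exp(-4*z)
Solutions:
 g(z) = C1 + 3*z*log(z) + z*(-3 + 3*log(3)/2) - sqrt(3)*exp(-4*z)/4


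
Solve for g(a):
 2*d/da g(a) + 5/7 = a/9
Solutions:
 g(a) = C1 + a^2/36 - 5*a/14


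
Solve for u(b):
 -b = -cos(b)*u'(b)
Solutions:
 u(b) = C1 + Integral(b/cos(b), b)


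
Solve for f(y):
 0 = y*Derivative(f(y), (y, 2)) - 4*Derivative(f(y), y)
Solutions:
 f(y) = C1 + C2*y^5


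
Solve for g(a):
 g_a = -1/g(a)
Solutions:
 g(a) = -sqrt(C1 - 2*a)
 g(a) = sqrt(C1 - 2*a)


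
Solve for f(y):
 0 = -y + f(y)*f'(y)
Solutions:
 f(y) = -sqrt(C1 + y^2)
 f(y) = sqrt(C1 + y^2)


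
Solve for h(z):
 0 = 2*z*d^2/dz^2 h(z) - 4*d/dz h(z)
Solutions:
 h(z) = C1 + C2*z^3


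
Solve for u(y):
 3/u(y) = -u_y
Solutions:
 u(y) = -sqrt(C1 - 6*y)
 u(y) = sqrt(C1 - 6*y)


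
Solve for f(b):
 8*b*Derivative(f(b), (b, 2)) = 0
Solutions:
 f(b) = C1 + C2*b


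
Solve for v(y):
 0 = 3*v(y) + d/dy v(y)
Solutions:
 v(y) = C1*exp(-3*y)


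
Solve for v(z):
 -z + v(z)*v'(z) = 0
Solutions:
 v(z) = -sqrt(C1 + z^2)
 v(z) = sqrt(C1 + z^2)


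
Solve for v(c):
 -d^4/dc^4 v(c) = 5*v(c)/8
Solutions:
 v(c) = (C1*sin(2^(3/4)*5^(1/4)*c/4) + C2*cos(2^(3/4)*5^(1/4)*c/4))*exp(-2^(3/4)*5^(1/4)*c/4) + (C3*sin(2^(3/4)*5^(1/4)*c/4) + C4*cos(2^(3/4)*5^(1/4)*c/4))*exp(2^(3/4)*5^(1/4)*c/4)


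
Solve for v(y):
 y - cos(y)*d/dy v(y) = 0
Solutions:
 v(y) = C1 + Integral(y/cos(y), y)


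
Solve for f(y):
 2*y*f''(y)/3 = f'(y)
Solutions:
 f(y) = C1 + C2*y^(5/2)


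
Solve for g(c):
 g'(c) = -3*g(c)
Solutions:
 g(c) = C1*exp(-3*c)


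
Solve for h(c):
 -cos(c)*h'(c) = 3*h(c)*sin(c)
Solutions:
 h(c) = C1*cos(c)^3


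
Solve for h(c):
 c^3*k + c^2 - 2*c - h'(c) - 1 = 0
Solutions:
 h(c) = C1 + c^4*k/4 + c^3/3 - c^2 - c


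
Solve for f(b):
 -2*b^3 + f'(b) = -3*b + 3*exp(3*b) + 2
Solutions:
 f(b) = C1 + b^4/2 - 3*b^2/2 + 2*b + exp(3*b)


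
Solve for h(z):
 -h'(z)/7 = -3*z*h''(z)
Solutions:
 h(z) = C1 + C2*z^(22/21)


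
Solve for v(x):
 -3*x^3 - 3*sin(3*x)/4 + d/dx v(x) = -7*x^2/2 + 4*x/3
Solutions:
 v(x) = C1 + 3*x^4/4 - 7*x^3/6 + 2*x^2/3 - cos(3*x)/4


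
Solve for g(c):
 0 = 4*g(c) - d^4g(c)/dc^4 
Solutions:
 g(c) = C1*exp(-sqrt(2)*c) + C2*exp(sqrt(2)*c) + C3*sin(sqrt(2)*c) + C4*cos(sqrt(2)*c)


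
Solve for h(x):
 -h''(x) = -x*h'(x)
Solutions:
 h(x) = C1 + C2*erfi(sqrt(2)*x/2)


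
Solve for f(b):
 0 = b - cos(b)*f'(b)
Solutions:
 f(b) = C1 + Integral(b/cos(b), b)


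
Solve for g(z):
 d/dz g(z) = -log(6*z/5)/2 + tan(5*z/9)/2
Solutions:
 g(z) = C1 - z*log(z)/2 - z*log(6) + z/2 + z*log(30)/2 - 9*log(cos(5*z/9))/10


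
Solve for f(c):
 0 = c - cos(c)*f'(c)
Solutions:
 f(c) = C1 + Integral(c/cos(c), c)


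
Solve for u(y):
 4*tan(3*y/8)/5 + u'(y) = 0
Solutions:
 u(y) = C1 + 32*log(cos(3*y/8))/15


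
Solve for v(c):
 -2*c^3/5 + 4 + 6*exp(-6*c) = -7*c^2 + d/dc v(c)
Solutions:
 v(c) = C1 - c^4/10 + 7*c^3/3 + 4*c - exp(-6*c)


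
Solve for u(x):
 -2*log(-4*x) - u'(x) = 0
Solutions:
 u(x) = C1 - 2*x*log(-x) + 2*x*(1 - 2*log(2))


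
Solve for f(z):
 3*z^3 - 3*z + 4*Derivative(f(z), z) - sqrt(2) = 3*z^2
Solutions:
 f(z) = C1 - 3*z^4/16 + z^3/4 + 3*z^2/8 + sqrt(2)*z/4


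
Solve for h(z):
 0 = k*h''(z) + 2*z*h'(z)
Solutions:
 h(z) = C1 + C2*sqrt(k)*erf(z*sqrt(1/k))


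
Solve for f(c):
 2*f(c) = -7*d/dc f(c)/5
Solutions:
 f(c) = C1*exp(-10*c/7)


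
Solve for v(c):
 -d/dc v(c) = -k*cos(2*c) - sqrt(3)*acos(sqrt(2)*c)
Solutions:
 v(c) = C1 + k*sin(2*c)/2 + sqrt(3)*(c*acos(sqrt(2)*c) - sqrt(2)*sqrt(1 - 2*c^2)/2)


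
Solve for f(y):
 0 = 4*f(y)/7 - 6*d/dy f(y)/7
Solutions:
 f(y) = C1*exp(2*y/3)


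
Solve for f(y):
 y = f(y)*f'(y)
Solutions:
 f(y) = -sqrt(C1 + y^2)
 f(y) = sqrt(C1 + y^2)


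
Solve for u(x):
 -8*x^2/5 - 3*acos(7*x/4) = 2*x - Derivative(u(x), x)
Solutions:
 u(x) = C1 + 8*x^3/15 + x^2 + 3*x*acos(7*x/4) - 3*sqrt(16 - 49*x^2)/7


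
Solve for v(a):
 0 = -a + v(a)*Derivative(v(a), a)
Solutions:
 v(a) = -sqrt(C1 + a^2)
 v(a) = sqrt(C1 + a^2)


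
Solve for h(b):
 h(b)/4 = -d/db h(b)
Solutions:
 h(b) = C1*exp(-b/4)


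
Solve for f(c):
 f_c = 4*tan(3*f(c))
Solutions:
 f(c) = -asin(C1*exp(12*c))/3 + pi/3
 f(c) = asin(C1*exp(12*c))/3


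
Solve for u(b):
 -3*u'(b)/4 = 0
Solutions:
 u(b) = C1


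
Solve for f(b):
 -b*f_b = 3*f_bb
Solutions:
 f(b) = C1 + C2*erf(sqrt(6)*b/6)


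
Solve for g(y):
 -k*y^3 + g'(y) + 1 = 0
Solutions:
 g(y) = C1 + k*y^4/4 - y


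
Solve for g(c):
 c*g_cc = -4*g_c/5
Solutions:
 g(c) = C1 + C2*c^(1/5)


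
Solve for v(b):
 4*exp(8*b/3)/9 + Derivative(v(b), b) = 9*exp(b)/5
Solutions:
 v(b) = C1 - exp(8*b/3)/6 + 9*exp(b)/5


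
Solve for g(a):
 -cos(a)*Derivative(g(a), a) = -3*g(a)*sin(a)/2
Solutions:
 g(a) = C1/cos(a)^(3/2)


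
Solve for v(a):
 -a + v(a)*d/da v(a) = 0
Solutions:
 v(a) = -sqrt(C1 + a^2)
 v(a) = sqrt(C1 + a^2)


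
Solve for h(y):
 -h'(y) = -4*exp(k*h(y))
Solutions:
 h(y) = Piecewise((log(-1/(C1*k + 4*k*y))/k, Ne(k, 0)), (nan, True))
 h(y) = Piecewise((C1 + 4*y, Eq(k, 0)), (nan, True))


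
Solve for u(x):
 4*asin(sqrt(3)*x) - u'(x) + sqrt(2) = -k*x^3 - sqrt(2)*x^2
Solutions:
 u(x) = C1 + k*x^4/4 + sqrt(2)*x^3/3 + 4*x*asin(sqrt(3)*x) + sqrt(2)*x + 4*sqrt(3)*sqrt(1 - 3*x^2)/3


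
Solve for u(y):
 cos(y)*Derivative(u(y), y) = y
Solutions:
 u(y) = C1 + Integral(y/cos(y), y)


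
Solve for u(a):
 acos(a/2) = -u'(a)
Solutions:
 u(a) = C1 - a*acos(a/2) + sqrt(4 - a^2)


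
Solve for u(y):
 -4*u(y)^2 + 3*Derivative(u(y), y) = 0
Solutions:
 u(y) = -3/(C1 + 4*y)


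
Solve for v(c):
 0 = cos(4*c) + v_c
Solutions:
 v(c) = C1 - sin(4*c)/4


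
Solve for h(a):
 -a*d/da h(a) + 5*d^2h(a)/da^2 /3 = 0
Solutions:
 h(a) = C1 + C2*erfi(sqrt(30)*a/10)


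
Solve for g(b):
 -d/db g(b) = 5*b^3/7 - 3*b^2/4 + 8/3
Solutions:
 g(b) = C1 - 5*b^4/28 + b^3/4 - 8*b/3


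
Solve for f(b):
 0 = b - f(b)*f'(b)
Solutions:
 f(b) = -sqrt(C1 + b^2)
 f(b) = sqrt(C1 + b^2)


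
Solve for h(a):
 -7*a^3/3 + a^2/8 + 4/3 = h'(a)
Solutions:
 h(a) = C1 - 7*a^4/12 + a^3/24 + 4*a/3


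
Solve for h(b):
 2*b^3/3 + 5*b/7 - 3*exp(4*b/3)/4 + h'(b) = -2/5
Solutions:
 h(b) = C1 - b^4/6 - 5*b^2/14 - 2*b/5 + 9*exp(4*b/3)/16


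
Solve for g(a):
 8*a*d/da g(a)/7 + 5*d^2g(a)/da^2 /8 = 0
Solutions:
 g(a) = C1 + C2*erf(4*sqrt(70)*a/35)


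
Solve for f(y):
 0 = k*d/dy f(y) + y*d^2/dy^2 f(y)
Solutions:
 f(y) = C1 + y^(1 - re(k))*(C2*sin(log(y)*Abs(im(k))) + C3*cos(log(y)*im(k)))


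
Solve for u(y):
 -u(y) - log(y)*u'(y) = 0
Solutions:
 u(y) = C1*exp(-li(y))


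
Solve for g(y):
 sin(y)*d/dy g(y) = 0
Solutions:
 g(y) = C1


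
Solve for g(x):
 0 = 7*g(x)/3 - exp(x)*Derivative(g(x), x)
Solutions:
 g(x) = C1*exp(-7*exp(-x)/3)


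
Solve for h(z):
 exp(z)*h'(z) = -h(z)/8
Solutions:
 h(z) = C1*exp(exp(-z)/8)


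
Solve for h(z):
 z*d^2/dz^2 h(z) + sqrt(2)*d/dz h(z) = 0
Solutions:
 h(z) = C1 + C2*z^(1 - sqrt(2))


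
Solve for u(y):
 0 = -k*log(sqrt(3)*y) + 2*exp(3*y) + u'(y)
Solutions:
 u(y) = C1 + k*y*log(y) + k*y*(-1 + log(3)/2) - 2*exp(3*y)/3


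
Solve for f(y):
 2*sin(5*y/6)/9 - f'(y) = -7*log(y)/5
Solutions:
 f(y) = C1 + 7*y*log(y)/5 - 7*y/5 - 4*cos(5*y/6)/15


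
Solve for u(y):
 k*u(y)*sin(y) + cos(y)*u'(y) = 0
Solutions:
 u(y) = C1*exp(k*log(cos(y)))


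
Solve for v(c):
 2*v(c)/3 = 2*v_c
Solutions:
 v(c) = C1*exp(c/3)


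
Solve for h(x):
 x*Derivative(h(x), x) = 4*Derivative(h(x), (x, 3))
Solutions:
 h(x) = C1 + Integral(C2*airyai(2^(1/3)*x/2) + C3*airybi(2^(1/3)*x/2), x)


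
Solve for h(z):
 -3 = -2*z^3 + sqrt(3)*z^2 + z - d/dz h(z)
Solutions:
 h(z) = C1 - z^4/2 + sqrt(3)*z^3/3 + z^2/2 + 3*z


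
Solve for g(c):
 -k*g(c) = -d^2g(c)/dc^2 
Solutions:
 g(c) = C1*exp(-c*sqrt(k)) + C2*exp(c*sqrt(k))


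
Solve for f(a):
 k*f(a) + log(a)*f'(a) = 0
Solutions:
 f(a) = C1*exp(-k*li(a))


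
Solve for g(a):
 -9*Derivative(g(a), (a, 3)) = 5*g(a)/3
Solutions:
 g(a) = C3*exp(-5^(1/3)*a/3) + (C1*sin(sqrt(3)*5^(1/3)*a/6) + C2*cos(sqrt(3)*5^(1/3)*a/6))*exp(5^(1/3)*a/6)


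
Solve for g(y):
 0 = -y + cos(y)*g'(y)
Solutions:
 g(y) = C1 + Integral(y/cos(y), y)


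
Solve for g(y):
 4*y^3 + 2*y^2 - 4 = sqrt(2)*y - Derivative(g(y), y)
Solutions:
 g(y) = C1 - y^4 - 2*y^3/3 + sqrt(2)*y^2/2 + 4*y


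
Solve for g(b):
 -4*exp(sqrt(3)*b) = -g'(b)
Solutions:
 g(b) = C1 + 4*sqrt(3)*exp(sqrt(3)*b)/3


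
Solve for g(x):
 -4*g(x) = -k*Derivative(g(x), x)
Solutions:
 g(x) = C1*exp(4*x/k)


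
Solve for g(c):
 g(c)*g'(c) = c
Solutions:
 g(c) = -sqrt(C1 + c^2)
 g(c) = sqrt(C1 + c^2)


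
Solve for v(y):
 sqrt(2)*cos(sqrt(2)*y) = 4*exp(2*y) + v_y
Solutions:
 v(y) = C1 - 2*exp(2*y) + sin(sqrt(2)*y)


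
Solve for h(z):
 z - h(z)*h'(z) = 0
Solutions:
 h(z) = -sqrt(C1 + z^2)
 h(z) = sqrt(C1 + z^2)


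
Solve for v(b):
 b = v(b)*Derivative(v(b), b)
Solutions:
 v(b) = -sqrt(C1 + b^2)
 v(b) = sqrt(C1 + b^2)


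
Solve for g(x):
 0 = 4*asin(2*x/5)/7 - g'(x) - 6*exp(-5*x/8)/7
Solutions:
 g(x) = C1 + 4*x*asin(2*x/5)/7 + 2*sqrt(25 - 4*x^2)/7 + 48*exp(-5*x/8)/35


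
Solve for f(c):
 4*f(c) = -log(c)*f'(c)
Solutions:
 f(c) = C1*exp(-4*li(c))


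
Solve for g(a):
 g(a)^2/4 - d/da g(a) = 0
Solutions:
 g(a) = -4/(C1 + a)


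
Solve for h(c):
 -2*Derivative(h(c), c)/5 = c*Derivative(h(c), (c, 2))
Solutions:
 h(c) = C1 + C2*c^(3/5)


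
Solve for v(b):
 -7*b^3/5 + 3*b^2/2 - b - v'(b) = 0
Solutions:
 v(b) = C1 - 7*b^4/20 + b^3/2 - b^2/2


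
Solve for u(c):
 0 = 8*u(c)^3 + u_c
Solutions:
 u(c) = -sqrt(2)*sqrt(-1/(C1 - 8*c))/2
 u(c) = sqrt(2)*sqrt(-1/(C1 - 8*c))/2


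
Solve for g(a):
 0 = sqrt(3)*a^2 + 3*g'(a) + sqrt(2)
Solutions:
 g(a) = C1 - sqrt(3)*a^3/9 - sqrt(2)*a/3


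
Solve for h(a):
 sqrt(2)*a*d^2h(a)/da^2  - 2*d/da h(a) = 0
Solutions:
 h(a) = C1 + C2*a^(1 + sqrt(2))


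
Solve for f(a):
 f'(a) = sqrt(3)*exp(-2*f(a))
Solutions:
 f(a) = log(-sqrt(C1 + 2*sqrt(3)*a))
 f(a) = log(C1 + 2*sqrt(3)*a)/2


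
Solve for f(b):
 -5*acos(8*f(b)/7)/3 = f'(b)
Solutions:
 Integral(1/acos(8*_y/7), (_y, f(b))) = C1 - 5*b/3


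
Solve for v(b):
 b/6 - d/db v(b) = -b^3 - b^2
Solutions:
 v(b) = C1 + b^4/4 + b^3/3 + b^2/12


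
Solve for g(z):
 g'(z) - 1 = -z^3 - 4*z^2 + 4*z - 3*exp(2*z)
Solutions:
 g(z) = C1 - z^4/4 - 4*z^3/3 + 2*z^2 + z - 3*exp(2*z)/2


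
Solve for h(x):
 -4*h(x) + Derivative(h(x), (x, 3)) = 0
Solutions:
 h(x) = C3*exp(2^(2/3)*x) + (C1*sin(2^(2/3)*sqrt(3)*x/2) + C2*cos(2^(2/3)*sqrt(3)*x/2))*exp(-2^(2/3)*x/2)


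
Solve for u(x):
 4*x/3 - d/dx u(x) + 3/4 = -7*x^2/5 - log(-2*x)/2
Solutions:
 u(x) = C1 + 7*x^3/15 + 2*x^2/3 + x*log(-x)/2 + x*(1 + 2*log(2))/4


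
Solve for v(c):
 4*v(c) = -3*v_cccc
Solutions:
 v(c) = (C1*sin(3^(3/4)*c/3) + C2*cos(3^(3/4)*c/3))*exp(-3^(3/4)*c/3) + (C3*sin(3^(3/4)*c/3) + C4*cos(3^(3/4)*c/3))*exp(3^(3/4)*c/3)


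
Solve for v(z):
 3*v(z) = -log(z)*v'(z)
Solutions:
 v(z) = C1*exp(-3*li(z))


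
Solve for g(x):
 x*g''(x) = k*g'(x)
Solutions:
 g(x) = C1 + x^(re(k) + 1)*(C2*sin(log(x)*Abs(im(k))) + C3*cos(log(x)*im(k)))


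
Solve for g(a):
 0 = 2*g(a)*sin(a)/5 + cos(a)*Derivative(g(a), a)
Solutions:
 g(a) = C1*cos(a)^(2/5)


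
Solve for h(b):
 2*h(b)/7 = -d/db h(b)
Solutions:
 h(b) = C1*exp(-2*b/7)


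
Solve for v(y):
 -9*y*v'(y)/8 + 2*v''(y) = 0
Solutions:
 v(y) = C1 + C2*erfi(3*sqrt(2)*y/8)


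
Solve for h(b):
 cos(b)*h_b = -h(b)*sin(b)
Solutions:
 h(b) = C1*cos(b)


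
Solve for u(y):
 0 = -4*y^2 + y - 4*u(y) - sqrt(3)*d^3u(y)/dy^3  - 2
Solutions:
 u(y) = C3*exp(-2^(2/3)*3^(5/6)*y/3) - y^2 + y/4 + (C1*sin(2^(2/3)*3^(1/3)*y/2) + C2*cos(2^(2/3)*3^(1/3)*y/2))*exp(2^(2/3)*3^(5/6)*y/6) - 1/2


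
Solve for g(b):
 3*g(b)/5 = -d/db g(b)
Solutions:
 g(b) = C1*exp(-3*b/5)


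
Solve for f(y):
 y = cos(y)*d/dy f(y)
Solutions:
 f(y) = C1 + Integral(y/cos(y), y)


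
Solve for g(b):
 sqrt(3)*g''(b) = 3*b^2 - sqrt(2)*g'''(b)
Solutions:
 g(b) = C1 + C2*b + C3*exp(-sqrt(6)*b/2) + sqrt(3)*b^4/12 - sqrt(2)*b^3/3 + 2*sqrt(3)*b^2/3


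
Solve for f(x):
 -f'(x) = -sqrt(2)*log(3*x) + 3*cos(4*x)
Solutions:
 f(x) = C1 + sqrt(2)*x*(log(x) - 1) + sqrt(2)*x*log(3) - 3*sin(4*x)/4


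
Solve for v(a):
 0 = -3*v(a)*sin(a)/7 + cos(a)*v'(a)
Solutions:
 v(a) = C1/cos(a)^(3/7)


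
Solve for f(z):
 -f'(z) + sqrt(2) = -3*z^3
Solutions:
 f(z) = C1 + 3*z^4/4 + sqrt(2)*z


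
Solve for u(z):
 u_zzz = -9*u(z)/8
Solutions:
 u(z) = C3*exp(-3^(2/3)*z/2) + (C1*sin(3*3^(1/6)*z/4) + C2*cos(3*3^(1/6)*z/4))*exp(3^(2/3)*z/4)


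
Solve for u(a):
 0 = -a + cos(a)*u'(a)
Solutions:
 u(a) = C1 + Integral(a/cos(a), a)


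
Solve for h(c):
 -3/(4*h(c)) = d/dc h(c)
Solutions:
 h(c) = -sqrt(C1 - 6*c)/2
 h(c) = sqrt(C1 - 6*c)/2


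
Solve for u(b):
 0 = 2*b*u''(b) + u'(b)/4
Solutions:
 u(b) = C1 + C2*b^(7/8)


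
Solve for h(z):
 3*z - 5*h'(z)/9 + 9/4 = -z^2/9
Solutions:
 h(z) = C1 + z^3/15 + 27*z^2/10 + 81*z/20


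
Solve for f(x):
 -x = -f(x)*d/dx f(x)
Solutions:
 f(x) = -sqrt(C1 + x^2)
 f(x) = sqrt(C1 + x^2)


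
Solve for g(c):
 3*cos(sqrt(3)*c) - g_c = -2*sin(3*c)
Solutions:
 g(c) = C1 + sqrt(3)*sin(sqrt(3)*c) - 2*cos(3*c)/3


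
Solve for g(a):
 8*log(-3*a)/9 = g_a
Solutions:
 g(a) = C1 + 8*a*log(-a)/9 + 8*a*(-1 + log(3))/9


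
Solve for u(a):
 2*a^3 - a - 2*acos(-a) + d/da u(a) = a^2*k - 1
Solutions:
 u(a) = C1 - a^4/2 + a^3*k/3 + a^2/2 + 2*a*acos(-a) - a + 2*sqrt(1 - a^2)


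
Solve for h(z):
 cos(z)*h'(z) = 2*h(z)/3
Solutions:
 h(z) = C1*(sin(z) + 1)^(1/3)/(sin(z) - 1)^(1/3)


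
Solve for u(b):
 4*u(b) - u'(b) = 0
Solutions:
 u(b) = C1*exp(4*b)


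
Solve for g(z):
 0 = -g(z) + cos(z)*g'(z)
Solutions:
 g(z) = C1*sqrt(sin(z) + 1)/sqrt(sin(z) - 1)


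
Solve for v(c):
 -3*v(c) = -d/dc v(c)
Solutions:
 v(c) = C1*exp(3*c)


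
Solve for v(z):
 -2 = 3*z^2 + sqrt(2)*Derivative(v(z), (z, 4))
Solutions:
 v(z) = C1 + C2*z + C3*z^2 + C4*z^3 - sqrt(2)*z^6/240 - sqrt(2)*z^4/24


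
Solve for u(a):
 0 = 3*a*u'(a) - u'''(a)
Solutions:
 u(a) = C1 + Integral(C2*airyai(3^(1/3)*a) + C3*airybi(3^(1/3)*a), a)


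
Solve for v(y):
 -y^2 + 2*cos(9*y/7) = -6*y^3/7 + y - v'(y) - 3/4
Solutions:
 v(y) = C1 - 3*y^4/14 + y^3/3 + y^2/2 - 3*y/4 - 14*sin(9*y/7)/9


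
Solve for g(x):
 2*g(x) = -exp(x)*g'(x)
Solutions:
 g(x) = C1*exp(2*exp(-x))


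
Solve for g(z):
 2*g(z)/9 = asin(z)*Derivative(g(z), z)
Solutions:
 g(z) = C1*exp(2*Integral(1/asin(z), z)/9)


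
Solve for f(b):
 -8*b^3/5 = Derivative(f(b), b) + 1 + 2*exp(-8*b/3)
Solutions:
 f(b) = C1 - 2*b^4/5 - b + 3*exp(-8*b/3)/4


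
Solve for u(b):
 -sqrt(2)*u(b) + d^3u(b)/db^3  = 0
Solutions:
 u(b) = C3*exp(2^(1/6)*b) + (C1*sin(2^(1/6)*sqrt(3)*b/2) + C2*cos(2^(1/6)*sqrt(3)*b/2))*exp(-2^(1/6)*b/2)


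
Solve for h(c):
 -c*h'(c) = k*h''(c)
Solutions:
 h(c) = C1 + C2*sqrt(k)*erf(sqrt(2)*c*sqrt(1/k)/2)


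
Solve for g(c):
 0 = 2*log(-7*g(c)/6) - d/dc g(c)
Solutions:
 -Integral(1/(log(-_y) - log(6) + log(7)), (_y, g(c)))/2 = C1 - c


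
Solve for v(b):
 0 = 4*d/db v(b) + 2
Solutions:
 v(b) = C1 - b/2


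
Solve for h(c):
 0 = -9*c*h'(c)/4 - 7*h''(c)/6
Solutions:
 h(c) = C1 + C2*erf(3*sqrt(21)*c/14)


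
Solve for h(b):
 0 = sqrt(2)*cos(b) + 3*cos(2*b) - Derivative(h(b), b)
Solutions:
 h(b) = C1 + sqrt(2)*sin(b) + 3*sin(2*b)/2


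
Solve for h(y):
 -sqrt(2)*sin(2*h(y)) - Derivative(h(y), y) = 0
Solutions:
 h(y) = pi - acos((-C1 - exp(4*sqrt(2)*y))/(C1 - exp(4*sqrt(2)*y)))/2
 h(y) = acos((-C1 - exp(4*sqrt(2)*y))/(C1 - exp(4*sqrt(2)*y)))/2


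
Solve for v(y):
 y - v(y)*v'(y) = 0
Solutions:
 v(y) = -sqrt(C1 + y^2)
 v(y) = sqrt(C1 + y^2)


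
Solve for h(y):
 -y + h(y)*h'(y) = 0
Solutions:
 h(y) = -sqrt(C1 + y^2)
 h(y) = sqrt(C1 + y^2)


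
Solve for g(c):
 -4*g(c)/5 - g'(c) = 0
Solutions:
 g(c) = C1*exp(-4*c/5)


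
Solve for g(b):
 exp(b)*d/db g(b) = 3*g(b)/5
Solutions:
 g(b) = C1*exp(-3*exp(-b)/5)


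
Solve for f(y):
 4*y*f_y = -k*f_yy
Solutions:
 f(y) = C1 + C2*sqrt(k)*erf(sqrt(2)*y*sqrt(1/k))


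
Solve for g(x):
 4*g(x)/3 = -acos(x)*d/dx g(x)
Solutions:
 g(x) = C1*exp(-4*Integral(1/acos(x), x)/3)


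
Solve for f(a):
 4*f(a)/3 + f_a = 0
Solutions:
 f(a) = C1*exp(-4*a/3)


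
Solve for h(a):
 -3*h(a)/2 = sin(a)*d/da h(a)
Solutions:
 h(a) = C1*(cos(a) + 1)^(3/4)/(cos(a) - 1)^(3/4)


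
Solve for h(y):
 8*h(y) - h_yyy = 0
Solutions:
 h(y) = C3*exp(2*y) + (C1*sin(sqrt(3)*y) + C2*cos(sqrt(3)*y))*exp(-y)


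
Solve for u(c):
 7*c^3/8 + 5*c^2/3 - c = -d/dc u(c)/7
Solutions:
 u(c) = C1 - 49*c^4/32 - 35*c^3/9 + 7*c^2/2
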